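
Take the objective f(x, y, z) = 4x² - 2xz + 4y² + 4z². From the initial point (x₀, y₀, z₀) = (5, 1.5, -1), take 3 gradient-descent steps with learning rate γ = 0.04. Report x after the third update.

1.525952

∇f = (8x - 2z, 8y, -2x + 8z)
(x₁, y₁, z₁) = (5, 1.5, -1) − 0.04·(42, 12, -18) = (3.32, 1.02, -0.28)
(x₂, y₂, z₂) = (3.32, 1.02, -0.28) − 0.04·(27.12, 8.16, -8.88) = (2.2352, 0.6936, 0.0752)
(x₃, y₃, z₃) = (2.2352, 0.6936, 0.0752) − 0.04·(17.7312, 5.5488, -3.8688) = (1.525952, 0.471648, 0.229952)
x = 1.525952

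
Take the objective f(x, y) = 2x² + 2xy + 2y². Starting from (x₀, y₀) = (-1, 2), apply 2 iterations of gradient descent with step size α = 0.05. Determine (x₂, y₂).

(-0.97, 1.46)

∇f = (4x + 2y, 2x + 4y)
(x₁, y₁) = (-1, 2) − 0.05·(0, 6) = (-1, 1.7)
(x₂, y₂) = (-1, 1.7) − 0.05·(-0.6, 4.8) = (-0.97, 1.46)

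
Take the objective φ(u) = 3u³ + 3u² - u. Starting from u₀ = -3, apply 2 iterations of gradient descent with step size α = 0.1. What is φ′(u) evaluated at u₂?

56769.639824

φ′(u) = 9u² + 6u - 1
Step 1: φ′(-3) = 62; u₁ = -3 − 0.1·62 = -9.2
Step 2: φ′(-9.2) = 705.56; u₂ = -9.2 − 0.1·705.56 = -79.756
φ′(u) at (-79.756) = 56769.639824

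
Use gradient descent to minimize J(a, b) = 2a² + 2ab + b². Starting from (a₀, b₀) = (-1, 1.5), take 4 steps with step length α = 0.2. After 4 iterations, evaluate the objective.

0.32910656

∇J = (4a + 2b, 2a + 2b)
(a₁, b₁) = (-1, 1.5) − 0.2·(-1, 1) = (-0.8, 1.3)
(a₂, b₂) = (-0.8, 1.3) − 0.2·(-0.6, 1) = (-0.68, 1.1)
(a₃, b₃) = (-0.68, 1.1) − 0.2·(-0.52, 0.84) = (-0.576, 0.932)
(a₄, b₄) = (-0.576, 0.932) − 0.2·(-0.44, 0.712) = (-0.488, 0.7896)
J(-0.488, 0.7896) = 0.32910656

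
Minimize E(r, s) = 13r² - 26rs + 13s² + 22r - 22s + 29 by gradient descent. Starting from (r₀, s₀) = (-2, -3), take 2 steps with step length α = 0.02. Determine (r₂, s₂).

(-2.9216, -2.0784)

∇E = (26r - 26s + 22, -26r + 26s - 22)
Step 1: at (-2, -3), ∇E = (48, -48) → (-2, -3) − 0.02·(48, -48) = (-2.96, -2.04)
Step 2: at (-2.96, -2.04), ∇E = (-1.92, 1.92) → (-2.96, -2.04) − 0.02·(-1.92, 1.92) = (-2.9216, -2.0784)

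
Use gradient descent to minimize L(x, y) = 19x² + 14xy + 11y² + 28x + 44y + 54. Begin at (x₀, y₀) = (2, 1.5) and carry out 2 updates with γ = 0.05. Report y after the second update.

∇L = (38x + 14y + 28, 14x + 22y + 44)
(x₁, y₁) = (2, 1.5) − 0.05·(125, 105) = (-4.25, -3.75)
(x₂, y₂) = (-4.25, -3.75) − 0.05·(-186, -98) = (5.05, 1.15)
y = 1.15

1.15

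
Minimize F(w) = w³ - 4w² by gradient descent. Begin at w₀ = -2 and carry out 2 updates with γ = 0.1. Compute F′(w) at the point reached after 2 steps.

850.010112

F′(w) = 3w² - 8w
w₁ = -2 − 0.1·28 = -4.8
w₂ = -4.8 − 0.1·107.52 = -15.552
F′(w) at (-15.552) = 850.010112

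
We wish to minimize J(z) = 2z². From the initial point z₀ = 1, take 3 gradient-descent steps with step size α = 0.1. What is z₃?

0.216

J′(z) = 4z
Step 1: J′(1) = 4; z₁ = 1 − 0.1·4 = 0.6
Step 2: J′(0.6) = 2.4; z₂ = 0.6 − 0.1·2.4 = 0.36
Step 3: J′(0.36) = 1.44; z₃ = 0.36 − 0.1·1.44 = 0.216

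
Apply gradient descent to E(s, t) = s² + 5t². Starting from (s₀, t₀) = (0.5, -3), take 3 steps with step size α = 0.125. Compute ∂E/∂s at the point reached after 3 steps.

∇E = (2s, 10t)
Step 1: at (0.5, -3), ∇E = (1, -30) → (0.5, -3) − 0.125·(1, -30) = (0.375, 0.75)
Step 2: at (0.375, 0.75), ∇E = (0.75, 7.5) → (0.375, 0.75) − 0.125·(0.75, 7.5) = (0.28125, -0.1875)
Step 3: at (0.28125, -0.1875), ∇E = (0.5625, -1.875) → (0.28125, -0.1875) − 0.125·(0.5625, -1.875) = (0.2109375, 0.046875)
∂E/∂s at (0.2109375, 0.046875) = 0.421875

0.421875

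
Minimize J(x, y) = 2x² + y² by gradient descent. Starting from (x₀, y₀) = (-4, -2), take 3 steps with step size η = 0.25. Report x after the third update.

∇J = (4x, 2y)
(x₁, y₁) = (-4, -2) − 0.25·(-16, -4) = (0, -1)
(x₂, y₂) = (0, -1) − 0.25·(0, -2) = (0, -0.5)
(x₃, y₃) = (0, -0.5) − 0.25·(0, -1) = (0, -0.25)
x = 0

0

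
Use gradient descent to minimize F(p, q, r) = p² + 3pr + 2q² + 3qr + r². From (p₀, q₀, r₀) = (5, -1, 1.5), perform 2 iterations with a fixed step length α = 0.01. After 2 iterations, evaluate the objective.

∇F = (2p + 3r, 4q + 3r, 3p + 3q + 2r)
Step 1: at (5, -1, 1.5), ∇F = (14.5, 0.5, 15) → (5, -1, 1.5) − 0.01·(14.5, 0.5, 15) = (4.855, -1.005, 1.35)
Step 2: at (4.855, -1.005, 1.35), ∇F = (13.76, 0.03, 14.25) → (4.855, -1.005, 1.35) − 0.01·(13.76, 0.03, 14.25) = (4.7174, -1.0053, 1.2075)
F(4.7174, -1.0053, 1.2075) = 39.18025744

39.18025744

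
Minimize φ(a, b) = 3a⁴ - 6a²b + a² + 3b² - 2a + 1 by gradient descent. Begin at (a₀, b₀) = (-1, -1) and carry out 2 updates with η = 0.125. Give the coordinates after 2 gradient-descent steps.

(-19.4375, 4.8125)

∇φ = (12a³ - 12ab + 2a - 2, -6a² + 6b)
(a₁, b₁) = (-1, -1) − 0.125·(-28, -12) = (2.5, 0.5)
(a₂, b₂) = (2.5, 0.5) − 0.125·(175.5, -34.5) = (-19.4375, 4.8125)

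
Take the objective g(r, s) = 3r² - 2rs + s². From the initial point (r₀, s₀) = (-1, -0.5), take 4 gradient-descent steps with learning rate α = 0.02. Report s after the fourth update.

-0.55391872

∇g = (6r - 2s, -2r + 2s)
(r₁, s₁) = (-1, -0.5) − 0.02·(-5, 1) = (-0.9, -0.52)
(r₂, s₂) = (-0.9, -0.52) − 0.02·(-4.36, 0.76) = (-0.8128, -0.5352)
(r₃, s₃) = (-0.8128, -0.5352) − 0.02·(-3.8064, 0.5552) = (-0.736672, -0.546304)
(r₄, s₄) = (-0.736672, -0.546304) − 0.02·(-3.327424, 0.380736) = (-0.67012352, -0.55391872)
s = -0.55391872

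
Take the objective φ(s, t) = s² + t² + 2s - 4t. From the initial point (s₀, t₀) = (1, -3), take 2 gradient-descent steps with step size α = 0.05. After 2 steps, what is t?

-2.05

∇φ = (2s + 2, 2t - 4)
Step 1: at (1, -3), ∇φ = (4, -10) → (1, -3) − 0.05·(4, -10) = (0.8, -2.5)
Step 2: at (0.8, -2.5), ∇φ = (3.6, -9) → (0.8, -2.5) − 0.05·(3.6, -9) = (0.62, -2.05)
t = -2.05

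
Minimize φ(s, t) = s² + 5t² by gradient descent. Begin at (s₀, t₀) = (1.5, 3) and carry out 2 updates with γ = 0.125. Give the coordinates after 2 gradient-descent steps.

(0.84375, 0.1875)

∇φ = (2s, 10t)
Step 1: at (1.5, 3), ∇φ = (3, 30) → (1.5, 3) − 0.125·(3, 30) = (1.125, -0.75)
Step 2: at (1.125, -0.75), ∇φ = (2.25, -7.5) → (1.125, -0.75) − 0.125·(2.25, -7.5) = (0.84375, 0.1875)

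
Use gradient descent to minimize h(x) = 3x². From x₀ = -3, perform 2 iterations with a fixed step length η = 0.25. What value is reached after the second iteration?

-0.75

h′(x) = 6x
x₁ = -3 − 0.25·(-18) = 1.5
x₂ = 1.5 − 0.25·9 = -0.75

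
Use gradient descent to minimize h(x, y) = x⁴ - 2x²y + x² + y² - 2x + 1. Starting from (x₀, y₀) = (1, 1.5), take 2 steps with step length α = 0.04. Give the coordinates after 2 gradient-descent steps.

(1.12433408, 1.436512)

∇h = (4x³ - 4xy + 2x - 2, -2x² + 2y)
Step 1: at (1, 1.5), ∇h = (-2, 1) → (1, 1.5) − 0.04·(-2, 1) = (1.08, 1.46)
Step 2: at (1.08, 1.46), ∇h = (-1.108352, 0.5872) → (1.08, 1.46) − 0.04·(-1.108352, 0.5872) = (1.12433408, 1.436512)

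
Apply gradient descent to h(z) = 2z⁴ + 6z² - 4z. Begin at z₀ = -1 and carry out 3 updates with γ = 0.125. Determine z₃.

h′(z) = 8z³ + 12z - 4
Step 1: h′(-1) = -24; z₁ = -1 − 0.125·(-24) = 2
Step 2: h′(2) = 84; z₂ = 2 − 0.125·84 = -8.5
Step 3: h′(-8.5) = -5019; z₃ = -8.5 − 0.125·(-5019) = 618.875

618.875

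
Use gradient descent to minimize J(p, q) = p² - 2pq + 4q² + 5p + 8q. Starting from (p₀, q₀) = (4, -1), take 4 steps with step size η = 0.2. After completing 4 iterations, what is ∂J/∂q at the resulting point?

-2.1632

∇J = (2p - 2q + 5, -2p + 8q + 8)
Step 1: at (4, -1), ∇J = (15, -8) → (4, -1) − 0.2·(15, -8) = (1, 0.6)
Step 2: at (1, 0.6), ∇J = (5.8, 10.8) → (1, 0.6) − 0.2·(5.8, 10.8) = (-0.16, -1.56)
Step 3: at (-0.16, -1.56), ∇J = (7.8, -4.16) → (-0.16, -1.56) − 0.2·(7.8, -4.16) = (-1.72, -0.728)
Step 4: at (-1.72, -0.728), ∇J = (3.016, 5.616) → (-1.72, -0.728) − 0.2·(3.016, 5.616) = (-2.3232, -1.8512)
∂J/∂q at (-2.3232, -1.8512) = -2.1632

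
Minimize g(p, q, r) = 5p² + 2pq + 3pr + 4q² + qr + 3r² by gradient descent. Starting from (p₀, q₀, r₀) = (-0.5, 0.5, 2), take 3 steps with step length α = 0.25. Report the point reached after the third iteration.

(-5.359375, -2.984375, -2.84375)

∇g = (10p + 2q + 3r, 2p + 8q + r, 3p + q + 6r)
Step 1: at (-0.5, 0.5, 2), ∇g = (2, 5, 11) → (-0.5, 0.5, 2) − 0.25·(2, 5, 11) = (-1, -0.75, -0.75)
Step 2: at (-1, -0.75, -0.75), ∇g = (-13.75, -8.75, -8.25) → (-1, -0.75, -0.75) − 0.25·(-13.75, -8.75, -8.25) = (2.4375, 1.4375, 1.3125)
Step 3: at (2.4375, 1.4375, 1.3125), ∇g = (31.1875, 17.6875, 16.625) → (2.4375, 1.4375, 1.3125) − 0.25·(31.1875, 17.6875, 16.625) = (-5.359375, -2.984375, -2.84375)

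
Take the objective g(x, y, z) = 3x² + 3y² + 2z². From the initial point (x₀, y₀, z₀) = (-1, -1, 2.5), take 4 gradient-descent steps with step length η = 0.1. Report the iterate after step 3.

(-0.064, -0.064, 0.54)

∇g = (6x, 6y, 4z)
Step 1: at (-1, -1, 2.5), ∇g = (-6, -6, 10) → (-1, -1, 2.5) − 0.1·(-6, -6, 10) = (-0.4, -0.4, 1.5)
Step 2: at (-0.4, -0.4, 1.5), ∇g = (-2.4, -2.4, 6) → (-0.4, -0.4, 1.5) − 0.1·(-2.4, -2.4, 6) = (-0.16, -0.16, 0.9)
Step 3: at (-0.16, -0.16, 0.9), ∇g = (-0.96, -0.96, 3.6) → (-0.16, -0.16, 0.9) − 0.1·(-0.96, -0.96, 3.6) = (-0.064, -0.064, 0.54)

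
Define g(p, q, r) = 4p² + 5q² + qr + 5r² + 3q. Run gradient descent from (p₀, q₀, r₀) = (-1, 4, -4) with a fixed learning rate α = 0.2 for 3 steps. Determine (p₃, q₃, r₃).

∇g = (8p, 10q + r + 3, q + 10r)
(p₁, q₁, r₁) = (-1, 4, -4) − 0.2·(-8, 39, -36) = (0.6, -3.8, 3.2)
(p₂, q₂, r₂) = (0.6, -3.8, 3.2) − 0.2·(4.8, -31.8, 28.2) = (-0.36, 2.56, -2.44)
(p₃, q₃, r₃) = (-0.36, 2.56, -2.44) − 0.2·(-2.88, 26.16, -21.84) = (0.216, -2.672, 1.928)

(0.216, -2.672, 1.928)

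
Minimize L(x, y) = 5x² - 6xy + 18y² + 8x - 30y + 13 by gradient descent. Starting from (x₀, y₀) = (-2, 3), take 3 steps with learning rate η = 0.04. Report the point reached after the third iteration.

∇L = (10x - 6y + 8, -6x + 36y - 30)
Step 1: at (-2, 3), ∇L = (-30, 90) → (-2, 3) − 0.04·(-30, 90) = (-0.8, -0.6)
Step 2: at (-0.8, -0.6), ∇L = (3.6, -46.8) → (-0.8, -0.6) − 0.04·(3.6, -46.8) = (-0.944, 1.272)
Step 3: at (-0.944, 1.272), ∇L = (-9.072, 21.456) → (-0.944, 1.272) − 0.04·(-9.072, 21.456) = (-0.58112, 0.41376)

(-0.58112, 0.41376)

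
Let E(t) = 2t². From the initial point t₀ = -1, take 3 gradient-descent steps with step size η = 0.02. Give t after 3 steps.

E′(t) = 4t
Step 1: E′(-1) = -4; t₁ = -1 − 0.02·(-4) = -0.92
Step 2: E′(-0.92) = -3.68; t₂ = -0.92 − 0.02·(-3.68) = -0.8464
Step 3: E′(-0.8464) = -3.3856; t₃ = -0.8464 − 0.02·(-3.3856) = -0.778688

-0.778688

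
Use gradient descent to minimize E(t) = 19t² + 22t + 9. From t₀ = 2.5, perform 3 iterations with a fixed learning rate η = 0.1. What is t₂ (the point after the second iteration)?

E′(t) = 38t + 22
t₁ = 2.5 − 0.1·117 = -9.2
t₂ = -9.2 − 0.1·(-327.6) = 23.56

23.56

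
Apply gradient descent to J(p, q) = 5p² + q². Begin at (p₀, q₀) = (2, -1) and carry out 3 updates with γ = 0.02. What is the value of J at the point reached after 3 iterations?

∇J = (10p, 2q)
(p₁, q₁) = (2, -1) − 0.02·(20, -2) = (1.6, -0.96)
(p₂, q₂) = (1.6, -0.96) − 0.02·(16, -1.92) = (1.28, -0.9216)
(p₃, q₃) = (1.28, -0.9216) − 0.02·(12.8, -1.8432) = (1.024, -0.884736)
J(1.024, -0.884736) = 6.025637789696

6.025637789696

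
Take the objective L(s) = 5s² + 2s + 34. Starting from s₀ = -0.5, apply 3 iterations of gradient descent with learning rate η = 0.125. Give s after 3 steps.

L′(s) = 10s + 2
s₁ = -0.5 − 0.125·(-3) = -0.125
s₂ = -0.125 − 0.125·0.75 = -0.21875
s₃ = -0.21875 − 0.125·(-0.1875) = -0.1953125

-0.1953125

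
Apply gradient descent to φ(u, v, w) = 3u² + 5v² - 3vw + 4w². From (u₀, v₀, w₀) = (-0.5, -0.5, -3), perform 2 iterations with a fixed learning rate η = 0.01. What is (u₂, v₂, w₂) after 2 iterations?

(-0.4418, -0.56925, -2.5692)

∇φ = (6u, 10v - 3w, -3v + 8w)
(u₁, v₁, w₁) = (-0.5, -0.5, -3) − 0.01·(-3, 4, -22.5) = (-0.47, -0.54, -2.775)
(u₂, v₂, w₂) = (-0.47, -0.54, -2.775) − 0.01·(-2.82, 2.925, -20.58) = (-0.4418, -0.56925, -2.5692)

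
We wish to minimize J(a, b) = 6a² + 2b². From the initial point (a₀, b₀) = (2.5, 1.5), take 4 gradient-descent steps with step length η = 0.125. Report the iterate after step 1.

(-1.25, 0.75)

∇J = (12a, 4b)
Step 1: at (2.5, 1.5), ∇J = (30, 6) → (2.5, 1.5) − 0.125·(30, 6) = (-1.25, 0.75)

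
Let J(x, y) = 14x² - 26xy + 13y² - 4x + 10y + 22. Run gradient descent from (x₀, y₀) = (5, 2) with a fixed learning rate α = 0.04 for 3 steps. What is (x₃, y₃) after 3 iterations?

∇J = (28x - 26y - 4, -26x + 26y + 10)
Step 1: at (5, 2), ∇J = (84, -68) → (5, 2) − 0.04·(84, -68) = (1.64, 4.72)
Step 2: at (1.64, 4.72), ∇J = (-80.8, 90.08) → (1.64, 4.72) − 0.04·(-80.8, 90.08) = (4.872, 1.1168)
Step 3: at (4.872, 1.1168), ∇J = (103.3792, -87.6352) → (4.872, 1.1168) − 0.04·(103.3792, -87.6352) = (0.736832, 4.622208)

(0.736832, 4.622208)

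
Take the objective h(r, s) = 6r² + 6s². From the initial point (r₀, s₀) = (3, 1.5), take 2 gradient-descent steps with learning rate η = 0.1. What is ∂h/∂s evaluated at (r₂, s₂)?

∇h = (12r, 12s)
Step 1: at (3, 1.5), ∇h = (36, 18) → (3, 1.5) − 0.1·(36, 18) = (-0.6, -0.3)
Step 2: at (-0.6, -0.3), ∇h = (-7.2, -3.6) → (-0.6, -0.3) − 0.1·(-7.2, -3.6) = (0.12, 0.06)
∂h/∂s at (0.12, 0.06) = 0.72

0.72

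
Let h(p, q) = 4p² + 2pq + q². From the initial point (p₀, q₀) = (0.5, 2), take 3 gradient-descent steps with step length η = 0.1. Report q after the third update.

∇h = (8p + 2q, 2p + 2q)
Step 1: at (0.5, 2), ∇h = (8, 5) → (0.5, 2) − 0.1·(8, 5) = (-0.3, 1.5)
Step 2: at (-0.3, 1.5), ∇h = (0.6, 2.4) → (-0.3, 1.5) − 0.1·(0.6, 2.4) = (-0.36, 1.26)
Step 3: at (-0.36, 1.26), ∇h = (-0.36, 1.8) → (-0.36, 1.26) − 0.1·(-0.36, 1.8) = (-0.324, 1.08)
q = 1.08

1.08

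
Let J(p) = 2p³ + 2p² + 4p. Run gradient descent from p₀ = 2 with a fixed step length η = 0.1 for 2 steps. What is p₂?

-2.896

J′(p) = 6p² + 4p + 4
p₁ = 2 − 0.1·36 = -1.6
p₂ = -1.6 − 0.1·12.96 = -2.896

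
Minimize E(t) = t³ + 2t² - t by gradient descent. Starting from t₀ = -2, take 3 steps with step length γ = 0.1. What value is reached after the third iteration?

-4.0861067

E′(t) = 3t² + 4t - 1
t₁ = -2 − 0.1·3 = -2.3
t₂ = -2.3 − 0.1·5.67 = -2.867
t₃ = -2.867 − 0.1·12.191067 = -4.0861067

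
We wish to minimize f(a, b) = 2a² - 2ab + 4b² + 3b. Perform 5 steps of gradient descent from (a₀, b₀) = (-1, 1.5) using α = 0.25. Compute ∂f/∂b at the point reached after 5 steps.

-43.53125

∇f = (4a - 2b, -2a + 8b + 3)
Step 1: at (-1, 1.5), ∇f = (-7, 17) → (-1, 1.5) − 0.25·(-7, 17) = (0.75, -2.75)
Step 2: at (0.75, -2.75), ∇f = (8.5, -20.5) → (0.75, -2.75) − 0.25·(8.5, -20.5) = (-1.375, 2.375)
Step 3: at (-1.375, 2.375), ∇f = (-10.25, 24.75) → (-1.375, 2.375) − 0.25·(-10.25, 24.75) = (1.1875, -3.8125)
Step 4: at (1.1875, -3.8125), ∇f = (12.375, -29.875) → (1.1875, -3.8125) − 0.25·(12.375, -29.875) = (-1.90625, 3.65625)
Step 5: at (-1.90625, 3.65625), ∇f = (-14.9375, 36.0625) → (-1.90625, 3.65625) − 0.25·(-14.9375, 36.0625) = (1.828125, -5.359375)
∂f/∂b at (1.828125, -5.359375) = -43.53125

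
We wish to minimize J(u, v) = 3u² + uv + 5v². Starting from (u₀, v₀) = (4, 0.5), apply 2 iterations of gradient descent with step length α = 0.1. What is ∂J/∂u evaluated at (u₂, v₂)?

3.805

∇J = (6u + v, u + 10v)
Step 1: at (4, 0.5), ∇J = (24.5, 9) → (4, 0.5) − 0.1·(24.5, 9) = (1.55, -0.4)
Step 2: at (1.55, -0.4), ∇J = (8.9, -2.45) → (1.55, -0.4) − 0.1·(8.9, -2.45) = (0.66, -0.155)
∂J/∂u at (0.66, -0.155) = 3.805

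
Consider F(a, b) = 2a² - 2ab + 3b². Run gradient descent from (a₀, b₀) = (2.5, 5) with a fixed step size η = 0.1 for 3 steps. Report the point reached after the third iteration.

(1.5, 1)

∇F = (4a - 2b, -2a + 6b)
Step 1: at (2.5, 5), ∇F = (0, 25) → (2.5, 5) − 0.1·(0, 25) = (2.5, 2.5)
Step 2: at (2.5, 2.5), ∇F = (5, 10) → (2.5, 2.5) − 0.1·(5, 10) = (2, 1.5)
Step 3: at (2, 1.5), ∇F = (5, 5) → (2, 1.5) − 0.1·(5, 5) = (1.5, 1)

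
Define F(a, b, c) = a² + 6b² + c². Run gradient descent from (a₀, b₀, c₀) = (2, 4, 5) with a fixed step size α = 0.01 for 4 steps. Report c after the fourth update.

4.6118408

∇F = (2a, 12b, 2c)
Step 1: at (2, 4, 5), ∇F = (4, 48, 10) → (2, 4, 5) − 0.01·(4, 48, 10) = (1.96, 3.52, 4.9)
Step 2: at (1.96, 3.52, 4.9), ∇F = (3.92, 42.24, 9.8) → (1.96, 3.52, 4.9) − 0.01·(3.92, 42.24, 9.8) = (1.9208, 3.0976, 4.802)
Step 3: at (1.9208, 3.0976, 4.802), ∇F = (3.8416, 37.1712, 9.604) → (1.9208, 3.0976, 4.802) − 0.01·(3.8416, 37.1712, 9.604) = (1.882384, 2.725888, 4.70596)
Step 4: at (1.882384, 2.725888, 4.70596), ∇F = (3.764768, 32.710656, 9.41192) → (1.882384, 2.725888, 4.70596) − 0.01·(3.764768, 32.710656, 9.41192) = (1.84473632, 2.39878144, 4.6118408)
c = 4.6118408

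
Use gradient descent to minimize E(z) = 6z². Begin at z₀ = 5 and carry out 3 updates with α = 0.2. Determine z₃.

-13.72

E′(z) = 12z
Step 1: E′(5) = 60; z₁ = 5 − 0.2·60 = -7
Step 2: E′(-7) = -84; z₂ = -7 − 0.2·(-84) = 9.8
Step 3: E′(9.8) = 117.6; z₃ = 9.8 − 0.2·117.6 = -13.72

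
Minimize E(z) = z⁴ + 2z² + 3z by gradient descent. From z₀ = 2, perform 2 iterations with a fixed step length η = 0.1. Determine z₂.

3.1868

E′(z) = 4z³ + 4z + 3
Step 1: E′(2) = 43; z₁ = 2 − 0.1·43 = -2.3
Step 2: E′(-2.3) = -54.868; z₂ = -2.3 − 0.1·(-54.868) = 3.1868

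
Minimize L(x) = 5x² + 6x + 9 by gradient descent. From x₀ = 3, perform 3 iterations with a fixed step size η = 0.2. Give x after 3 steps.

-4.2

L′(x) = 10x + 6
Step 1: L′(3) = 36; x₁ = 3 − 0.2·36 = -4.2
Step 2: L′(-4.2) = -36; x₂ = -4.2 − 0.2·(-36) = 3
Step 3: L′(3) = 36; x₃ = 3 − 0.2·36 = -4.2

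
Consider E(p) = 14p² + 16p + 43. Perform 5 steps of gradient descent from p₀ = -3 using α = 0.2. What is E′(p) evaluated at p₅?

140054.82368

E′(p) = 28p + 16
p₁ = -3 − 0.2·(-68) = 10.6
p₂ = 10.6 − 0.2·312.8 = -51.96
p₃ = -51.96 − 0.2·(-1438.88) = 235.816
p₄ = 235.816 − 0.2·6618.848 = -1087.9536
p₅ = -1087.9536 − 0.2·(-30446.7008) = 5001.38656
E′(p) at (5001.38656) = 140054.82368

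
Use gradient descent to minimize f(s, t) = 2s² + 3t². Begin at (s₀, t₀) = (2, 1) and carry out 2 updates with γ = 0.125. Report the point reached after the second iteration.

(0.5, 0.0625)

∇f = (4s, 6t)
(s₁, t₁) = (2, 1) − 0.125·(8, 6) = (1, 0.25)
(s₂, t₂) = (1, 0.25) − 0.125·(4, 1.5) = (0.5, 0.0625)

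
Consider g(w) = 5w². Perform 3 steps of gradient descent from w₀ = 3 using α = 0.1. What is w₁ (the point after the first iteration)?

g′(w) = 10w
w₁ = 3 − 0.1·30 = 0

0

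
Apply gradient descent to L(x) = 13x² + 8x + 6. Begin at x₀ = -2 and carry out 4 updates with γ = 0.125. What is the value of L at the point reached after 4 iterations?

24459.45880126953125

L′(x) = 26x + 8
x₁ = -2 − 0.125·(-44) = 3.5
x₂ = 3.5 − 0.125·99 = -8.875
x₃ = -8.875 − 0.125·(-222.75) = 18.96875
x₄ = 18.96875 − 0.125·501.1875 = -43.6796875
L(-43.6796875) = 24459.45880126953125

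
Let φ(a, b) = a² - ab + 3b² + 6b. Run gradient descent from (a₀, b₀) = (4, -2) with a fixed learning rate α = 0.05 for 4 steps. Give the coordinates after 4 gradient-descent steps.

(2.3894375, -0.8426875)

∇φ = (2a - b, -a + 6b + 6)
(a₁, b₁) = (4, -2) − 0.05·(10, -10) = (3.5, -1.5)
(a₂, b₂) = (3.5, -1.5) − 0.05·(8.5, -6.5) = (3.075, -1.175)
(a₃, b₃) = (3.075, -1.175) − 0.05·(7.325, -4.125) = (2.70875, -0.96875)
(a₄, b₄) = (2.70875, -0.96875) − 0.05·(6.38625, -2.52125) = (2.3894375, -0.8426875)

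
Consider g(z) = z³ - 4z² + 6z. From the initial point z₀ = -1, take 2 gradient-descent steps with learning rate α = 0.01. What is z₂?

g′(z) = 3z² - 8z + 6
Step 1: g′(-1) = 17; z₁ = -1 − 0.01·17 = -1.17
Step 2: g′(-1.17) = 19.4667; z₂ = -1.17 − 0.01·19.4667 = -1.364667

-1.364667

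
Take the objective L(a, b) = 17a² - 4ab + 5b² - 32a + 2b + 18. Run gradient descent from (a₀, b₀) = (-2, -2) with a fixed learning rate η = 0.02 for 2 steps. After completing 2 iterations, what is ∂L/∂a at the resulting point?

-10.9056

∇L = (34a - 4b - 32, -4a + 10b + 2)
Step 1: at (-2, -2), ∇L = (-92, -10) → (-2, -2) − 0.02·(-92, -10) = (-0.16, -1.8)
Step 2: at (-0.16, -1.8), ∇L = (-30.24, -15.36) → (-0.16, -1.8) − 0.02·(-30.24, -15.36) = (0.4448, -1.4928)
∂L/∂a at (0.4448, -1.4928) = -10.9056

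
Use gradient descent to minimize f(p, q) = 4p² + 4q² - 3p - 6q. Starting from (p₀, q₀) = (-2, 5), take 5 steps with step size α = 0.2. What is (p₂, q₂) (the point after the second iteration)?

(-0.48, 2.28)

∇f = (8p - 3, 8q - 6)
Step 1: at (-2, 5), ∇f = (-19, 34) → (-2, 5) − 0.2·(-19, 34) = (1.8, -1.8)
Step 2: at (1.8, -1.8), ∇f = (11.4, -20.4) → (1.8, -1.8) − 0.2·(11.4, -20.4) = (-0.48, 2.28)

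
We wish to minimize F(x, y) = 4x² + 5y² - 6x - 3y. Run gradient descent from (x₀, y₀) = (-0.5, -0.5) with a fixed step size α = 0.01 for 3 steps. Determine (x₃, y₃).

(-0.22336, -0.2832)

∇F = (8x - 6, 10y - 3)
(x₁, y₁) = (-0.5, -0.5) − 0.01·(-10, -8) = (-0.4, -0.42)
(x₂, y₂) = (-0.4, -0.42) − 0.01·(-9.2, -7.2) = (-0.308, -0.348)
(x₃, y₃) = (-0.308, -0.348) − 0.01·(-8.464, -6.48) = (-0.22336, -0.2832)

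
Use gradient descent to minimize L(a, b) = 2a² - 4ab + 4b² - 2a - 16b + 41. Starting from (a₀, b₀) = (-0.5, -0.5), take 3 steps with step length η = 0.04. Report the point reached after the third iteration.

∇L = (4a - 4b - 2, -4a + 8b - 16)
Step 1: at (-0.5, -0.5), ∇L = (-2, -18) → (-0.5, -0.5) − 0.04·(-2, -18) = (-0.42, 0.22)
Step 2: at (-0.42, 0.22), ∇L = (-4.56, -12.56) → (-0.42, 0.22) − 0.04·(-4.56, -12.56) = (-0.2376, 0.7224)
Step 3: at (-0.2376, 0.7224), ∇L = (-5.84, -9.2704) → (-0.2376, 0.7224) − 0.04·(-5.84, -9.2704) = (-0.004, 1.093216)

(-0.004, 1.093216)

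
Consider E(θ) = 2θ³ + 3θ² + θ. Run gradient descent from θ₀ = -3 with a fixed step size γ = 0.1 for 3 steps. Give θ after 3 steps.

-541.7386776

E′(θ) = 6θ² + 6θ + 1
θ₁ = -3 − 0.1·37 = -6.7
θ₂ = -6.7 − 0.1·230.14 = -29.714
θ₃ = -29.714 − 0.1·5120.246776 = -541.7386776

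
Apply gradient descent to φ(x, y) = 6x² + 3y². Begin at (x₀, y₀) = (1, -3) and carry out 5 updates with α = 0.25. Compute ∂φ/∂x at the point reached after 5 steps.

-384

∇φ = (12x, 6y)
Step 1: at (1, -3), ∇φ = (12, -18) → (1, -3) − 0.25·(12, -18) = (-2, 1.5)
Step 2: at (-2, 1.5), ∇φ = (-24, 9) → (-2, 1.5) − 0.25·(-24, 9) = (4, -0.75)
Step 3: at (4, -0.75), ∇φ = (48, -4.5) → (4, -0.75) − 0.25·(48, -4.5) = (-8, 0.375)
Step 4: at (-8, 0.375), ∇φ = (-96, 2.25) → (-8, 0.375) − 0.25·(-96, 2.25) = (16, -0.1875)
Step 5: at (16, -0.1875), ∇φ = (192, -1.125) → (16, -0.1875) − 0.25·(192, -1.125) = (-32, 0.09375)
∂φ/∂x at (-32, 0.09375) = -384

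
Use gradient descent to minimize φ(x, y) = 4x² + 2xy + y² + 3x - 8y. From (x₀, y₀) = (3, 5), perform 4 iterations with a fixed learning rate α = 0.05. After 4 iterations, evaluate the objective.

-23.27547631

∇φ = (8x + 2y + 3, 2x + 2y - 8)
Step 1: at (3, 5), ∇φ = (37, 8) → (3, 5) − 0.05·(37, 8) = (1.15, 4.6)
Step 2: at (1.15, 4.6), ∇φ = (21.4, 3.5) → (1.15, 4.6) − 0.05·(21.4, 3.5) = (0.08, 4.425)
Step 3: at (0.08, 4.425), ∇φ = (12.49, 1.01) → (0.08, 4.425) − 0.05·(12.49, 1.01) = (-0.5445, 4.3745)
Step 4: at (-0.5445, 4.3745), ∇φ = (7.393, -0.34) → (-0.5445, 4.3745) − 0.05·(7.393, -0.34) = (-0.91415, 4.3915)
φ(-0.91415, 4.3915) = -23.27547631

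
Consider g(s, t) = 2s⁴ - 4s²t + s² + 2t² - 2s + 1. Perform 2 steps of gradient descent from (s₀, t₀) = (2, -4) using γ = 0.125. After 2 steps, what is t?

101.53125

∇g = (8s³ - 8st + 2s - 2, -4s² + 4t)
Step 1: at (2, -4), ∇g = (130, -32) → (2, -4) − 0.125·(130, -32) = (-14.25, 0)
Step 2: at (-14.25, 0), ∇g = (-23179.625, -812.25) → (-14.25, 0) − 0.125·(-23179.625, -812.25) = (2883.203125, 101.53125)
t = 101.53125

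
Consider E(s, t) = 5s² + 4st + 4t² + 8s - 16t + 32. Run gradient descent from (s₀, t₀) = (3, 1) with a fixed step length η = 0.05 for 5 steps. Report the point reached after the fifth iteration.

(-1.28179, 2.1013)

∇E = (10s + 4t + 8, 4s + 8t - 16)
(s₁, t₁) = (3, 1) − 0.05·(42, 4) = (0.9, 0.8)
(s₂, t₂) = (0.9, 0.8) − 0.05·(20.2, -6) = (-0.11, 1.1)
(s₃, t₃) = (-0.11, 1.1) − 0.05·(11.3, -7.64) = (-0.675, 1.482)
(s₄, t₄) = (-0.675, 1.482) − 0.05·(7.178, -6.844) = (-1.0339, 1.8242)
(s₅, t₅) = (-1.0339, 1.8242) − 0.05·(4.9578, -5.542) = (-1.28179, 2.1013)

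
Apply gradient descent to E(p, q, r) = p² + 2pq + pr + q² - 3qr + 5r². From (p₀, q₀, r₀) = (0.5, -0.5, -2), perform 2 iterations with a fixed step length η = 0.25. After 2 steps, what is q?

0.375

∇E = (2p + 2q + r, 2p + 2q - 3r, p - 3q + 10r)
(p₁, q₁, r₁) = (0.5, -0.5, -2) − 0.25·(-2, 6, -18) = (1, -2, 2.5)
(p₂, q₂, r₂) = (1, -2, 2.5) − 0.25·(0.5, -9.5, 32) = (0.875, 0.375, -5.5)
q = 0.375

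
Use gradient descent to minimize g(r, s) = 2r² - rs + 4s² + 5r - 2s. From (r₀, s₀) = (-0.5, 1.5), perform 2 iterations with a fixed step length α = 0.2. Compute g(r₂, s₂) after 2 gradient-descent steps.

∇g = (4r - s + 5, -r + 8s - 2)
(r₁, s₁) = (-0.5, 1.5) − 0.2·(1.5, 10.5) = (-0.8, -0.6)
(r₂, s₂) = (-0.8, -0.6) − 0.2·(2.4, -6) = (-1.28, 0.6)
g(-1.28, 0.6) = -2.1152

-2.1152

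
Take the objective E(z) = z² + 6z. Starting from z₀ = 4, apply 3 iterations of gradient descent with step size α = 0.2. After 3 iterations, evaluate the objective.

E′(z) = 2z + 6
z₁ = 4 − 0.2·14 = 1.2
z₂ = 1.2 − 0.2·8.4 = -0.48
z₃ = -0.48 − 0.2·5.04 = -1.488
E(-1.488) = -6.713856

-6.713856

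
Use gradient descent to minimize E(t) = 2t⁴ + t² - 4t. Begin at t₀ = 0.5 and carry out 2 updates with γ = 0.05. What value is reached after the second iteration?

E′(t) = 8t³ + 2t - 4
t₁ = 0.5 − 0.05·(-2) = 0.6
t₂ = 0.6 − 0.05·(-1.072) = 0.6536

0.6536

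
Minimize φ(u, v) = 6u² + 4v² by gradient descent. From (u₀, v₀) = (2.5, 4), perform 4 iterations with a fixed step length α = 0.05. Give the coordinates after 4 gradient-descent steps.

(0.064, 0.5184)

∇φ = (12u, 8v)
(u₁, v₁) = (2.5, 4) − 0.05·(30, 32) = (1, 2.4)
(u₂, v₂) = (1, 2.4) − 0.05·(12, 19.2) = (0.4, 1.44)
(u₃, v₃) = (0.4, 1.44) − 0.05·(4.8, 11.52) = (0.16, 0.864)
(u₄, v₄) = (0.16, 0.864) − 0.05·(1.92, 6.912) = (0.064, 0.5184)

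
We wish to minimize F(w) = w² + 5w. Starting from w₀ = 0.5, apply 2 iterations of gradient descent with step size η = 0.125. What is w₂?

F′(w) = 2w + 5
w₁ = 0.5 − 0.125·6 = -0.25
w₂ = -0.25 − 0.125·4.5 = -0.8125

-0.8125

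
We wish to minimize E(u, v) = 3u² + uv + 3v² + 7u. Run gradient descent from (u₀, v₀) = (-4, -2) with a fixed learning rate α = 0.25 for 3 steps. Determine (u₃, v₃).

∇E = (6u + v + 7, u + 6v)
Step 1: at (-4, -2), ∇E = (-19, -16) → (-4, -2) − 0.25·(-19, -16) = (0.75, 2)
Step 2: at (0.75, 2), ∇E = (13.5, 12.75) → (0.75, 2) − 0.25·(13.5, 12.75) = (-2.625, -1.1875)
Step 3: at (-2.625, -1.1875), ∇E = (-9.9375, -9.75) → (-2.625, -1.1875) − 0.25·(-9.9375, -9.75) = (-0.140625, 1.25)

(-0.140625, 1.25)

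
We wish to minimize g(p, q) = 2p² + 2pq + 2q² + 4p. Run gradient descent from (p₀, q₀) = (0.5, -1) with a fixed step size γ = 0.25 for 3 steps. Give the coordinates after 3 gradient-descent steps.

(-1.125, 0.4375)

∇g = (4p + 2q + 4, 2p + 4q)
(p₁, q₁) = (0.5, -1) − 0.25·(4, -3) = (-0.5, -0.25)
(p₂, q₂) = (-0.5, -0.25) − 0.25·(1.5, -2) = (-0.875, 0.25)
(p₃, q₃) = (-0.875, 0.25) − 0.25·(1, -0.75) = (-1.125, 0.4375)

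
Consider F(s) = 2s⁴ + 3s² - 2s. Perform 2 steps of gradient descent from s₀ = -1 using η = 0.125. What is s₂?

-0.5

F′(s) = 8s³ + 6s - 2
Step 1: F′(-1) = -16; s₁ = -1 − 0.125·(-16) = 1
Step 2: F′(1) = 12; s₂ = 1 − 0.125·12 = -0.5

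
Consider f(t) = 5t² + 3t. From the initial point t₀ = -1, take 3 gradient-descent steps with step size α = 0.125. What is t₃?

f′(t) = 10t + 3
t₁ = -1 − 0.125·(-7) = -0.125
t₂ = -0.125 − 0.125·1.75 = -0.34375
t₃ = -0.34375 − 0.125·(-0.4375) = -0.2890625

-0.2890625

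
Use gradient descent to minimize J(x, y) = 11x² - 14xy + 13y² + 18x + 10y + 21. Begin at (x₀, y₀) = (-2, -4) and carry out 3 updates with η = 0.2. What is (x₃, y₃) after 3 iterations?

(-347.936, 400.976)

∇J = (22x - 14y + 18, -14x + 26y + 10)
(x₁, y₁) = (-2, -4) − 0.2·(30, -66) = (-8, 9.2)
(x₂, y₂) = (-8, 9.2) − 0.2·(-286.8, 361.2) = (49.36, -63.04)
(x₃, y₃) = (49.36, -63.04) − 0.2·(1986.48, -2320.08) = (-347.936, 400.976)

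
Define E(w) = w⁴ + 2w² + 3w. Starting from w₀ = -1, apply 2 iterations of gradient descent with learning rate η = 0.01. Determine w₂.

-0.907705

E′(w) = 4w³ + 4w + 3
w₁ = -1 − 0.01·(-5) = -0.95
w₂ = -0.95 − 0.01·(-4.2295) = -0.907705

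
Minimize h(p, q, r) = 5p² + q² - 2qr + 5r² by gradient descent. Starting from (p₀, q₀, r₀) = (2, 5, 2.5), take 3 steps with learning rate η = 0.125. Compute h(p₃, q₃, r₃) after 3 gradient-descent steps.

∇h = (10p, 2q - 2r, -2q + 10r)
Step 1: at (2, 5, 2.5), ∇h = (20, 5, 15) → (2, 5, 2.5) − 0.125·(20, 5, 15) = (-0.5, 4.375, 0.625)
Step 2: at (-0.5, 4.375, 0.625), ∇h = (-5, 7.5, -2.5) → (-0.5, 4.375, 0.625) − 0.125·(-5, 7.5, -2.5) = (0.125, 3.4375, 0.9375)
Step 3: at (0.125, 3.4375, 0.9375), ∇h = (1.25, 5, 2.5) → (0.125, 3.4375, 0.9375) − 0.125·(1.25, 5, 2.5) = (-0.03125, 2.8125, 0.625)
h(-0.03125, 2.8125, 0.625) = 6.3525390625

6.3525390625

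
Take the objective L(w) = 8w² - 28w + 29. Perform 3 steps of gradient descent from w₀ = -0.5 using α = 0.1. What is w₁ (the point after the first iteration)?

L′(w) = 16w - 28
w₁ = -0.5 − 0.1·(-36) = 3.1

3.1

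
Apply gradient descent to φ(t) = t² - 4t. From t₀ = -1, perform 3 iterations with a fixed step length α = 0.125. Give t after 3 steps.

φ′(t) = 2t - 4
t₁ = -1 − 0.125·(-6) = -0.25
t₂ = -0.25 − 0.125·(-4.5) = 0.3125
t₃ = 0.3125 − 0.125·(-3.375) = 0.734375

0.734375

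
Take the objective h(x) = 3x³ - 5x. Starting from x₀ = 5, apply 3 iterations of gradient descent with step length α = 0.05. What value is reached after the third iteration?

h′(x) = 9x² - 5
x₁ = 5 − 0.05·220 = -6
x₂ = -6 − 0.05·319 = -21.95
x₃ = -21.95 − 0.05·4331.2225 = -238.511125

-238.511125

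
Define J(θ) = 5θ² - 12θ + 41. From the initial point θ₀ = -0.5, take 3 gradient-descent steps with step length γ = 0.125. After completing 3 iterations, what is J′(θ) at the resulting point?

0.265625

J′(θ) = 10θ - 12
θ₁ = -0.5 − 0.125·(-17) = 1.625
θ₂ = 1.625 − 0.125·4.25 = 1.09375
θ₃ = 1.09375 − 0.125·(-1.0625) = 1.2265625
J′(θ) at (1.2265625) = 0.265625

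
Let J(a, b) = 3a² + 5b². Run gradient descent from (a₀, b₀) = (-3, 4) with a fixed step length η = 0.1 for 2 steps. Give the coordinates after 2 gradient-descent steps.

(-0.48, 0)

∇J = (6a, 10b)
(a₁, b₁) = (-3, 4) − 0.1·(-18, 40) = (-1.2, 0)
(a₂, b₂) = (-1.2, 0) − 0.1·(-7.2, 0) = (-0.48, 0)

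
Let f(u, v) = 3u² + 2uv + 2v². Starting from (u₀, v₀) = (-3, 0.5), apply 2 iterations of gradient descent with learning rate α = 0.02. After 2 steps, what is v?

0.64

∇f = (6u + 2v, 2u + 4v)
Step 1: at (-3, 0.5), ∇f = (-17, -4) → (-3, 0.5) − 0.02·(-17, -4) = (-2.66, 0.58)
Step 2: at (-2.66, 0.58), ∇f = (-14.8, -3) → (-2.66, 0.58) − 0.02·(-14.8, -3) = (-2.364, 0.64)
v = 0.64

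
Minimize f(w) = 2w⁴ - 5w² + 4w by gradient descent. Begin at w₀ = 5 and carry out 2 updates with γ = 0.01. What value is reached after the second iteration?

2.45213312

f′(w) = 8w³ - 10w + 4
Step 1: f′(5) = 954; w₁ = 5 − 0.01·954 = -4.54
Step 2: f′(-4.54) = -699.213312; w₂ = -4.54 − 0.01·(-699.213312) = 2.45213312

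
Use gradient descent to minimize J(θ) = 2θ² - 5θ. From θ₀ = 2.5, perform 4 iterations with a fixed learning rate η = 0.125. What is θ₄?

J′(θ) = 4θ - 5
θ₁ = 2.5 − 0.125·5 = 1.875
θ₂ = 1.875 − 0.125·2.5 = 1.5625
θ₃ = 1.5625 − 0.125·1.25 = 1.40625
θ₄ = 1.40625 − 0.125·0.625 = 1.328125

1.328125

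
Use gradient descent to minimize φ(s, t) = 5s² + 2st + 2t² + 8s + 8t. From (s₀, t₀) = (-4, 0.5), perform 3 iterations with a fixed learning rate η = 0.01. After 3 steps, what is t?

0.424628

∇φ = (10s + 2t + 8, 2s + 4t + 8)
Step 1: at (-4, 0.5), ∇φ = (-31, 2) → (-4, 0.5) − 0.01·(-31, 2) = (-3.69, 0.48)
Step 2: at (-3.69, 0.48), ∇φ = (-27.94, 2.54) → (-3.69, 0.48) − 0.01·(-27.94, 2.54) = (-3.4106, 0.4546)
Step 3: at (-3.4106, 0.4546), ∇φ = (-25.1968, 2.9972) → (-3.4106, 0.4546) − 0.01·(-25.1968, 2.9972) = (-3.158632, 0.424628)
t = 0.424628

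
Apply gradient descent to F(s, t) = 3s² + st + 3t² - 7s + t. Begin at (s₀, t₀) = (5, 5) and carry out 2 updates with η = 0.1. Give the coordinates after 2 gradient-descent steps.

∇F = (6s + t - 7, s + 6t + 1)
Step 1: at (5, 5), ∇F = (28, 36) → (5, 5) − 0.1·(28, 36) = (2.2, 1.4)
Step 2: at (2.2, 1.4), ∇F = (7.6, 11.6) → (2.2, 1.4) − 0.1·(7.6, 11.6) = (1.44, 0.24)

(1.44, 0.24)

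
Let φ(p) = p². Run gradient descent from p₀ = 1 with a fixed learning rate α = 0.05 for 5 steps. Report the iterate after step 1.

φ′(p) = 2p
p₁ = 1 − 0.05·2 = 0.9

0.9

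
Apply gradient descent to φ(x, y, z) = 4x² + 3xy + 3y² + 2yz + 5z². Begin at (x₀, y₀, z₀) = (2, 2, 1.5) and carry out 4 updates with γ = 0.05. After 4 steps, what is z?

∇φ = (8x + 3y, 3x + 6y + 2z, 2y + 10z)
Step 1: at (2, 2, 1.5), ∇φ = (22, 21, 19) → (2, 2, 1.5) − 0.05·(22, 21, 19) = (0.9, 0.95, 0.55)
Step 2: at (0.9, 0.95, 0.55), ∇φ = (10.05, 9.5, 7.4) → (0.9, 0.95, 0.55) − 0.05·(10.05, 9.5, 7.4) = (0.3975, 0.475, 0.18)
Step 3: at (0.3975, 0.475, 0.18), ∇φ = (4.605, 4.4025, 2.75) → (0.3975, 0.475, 0.18) − 0.05·(4.605, 4.4025, 2.75) = (0.16725, 0.254875, 0.0425)
Step 4: at (0.16725, 0.254875, 0.0425), ∇φ = (2.102625, 2.116, 0.93475) → (0.16725, 0.254875, 0.0425) − 0.05·(2.102625, 2.116, 0.93475) = (0.06211875, 0.149075, -0.0042375)
z = -0.0042375

-0.0042375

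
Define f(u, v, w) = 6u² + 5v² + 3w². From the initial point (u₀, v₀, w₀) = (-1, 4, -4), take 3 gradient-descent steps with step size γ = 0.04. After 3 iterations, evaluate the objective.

∇f = (12u, 10v, 6w)
(u₁, v₁, w₁) = (-1, 4, -4) − 0.04·(-12, 40, -24) = (-0.52, 2.4, -3.04)
(u₂, v₂, w₂) = (-0.52, 2.4, -3.04) − 0.04·(-6.24, 24, -18.24) = (-0.2704, 1.44, -2.3104)
(u₃, v₃, w₃) = (-0.2704, 1.44, -2.3104) − 0.04·(-3.2448, 14.4, -13.8624) = (-0.140608, 0.864, -1.755904)
f(-0.140608, 0.864, -1.755904) = 13.100700229632

13.100700229632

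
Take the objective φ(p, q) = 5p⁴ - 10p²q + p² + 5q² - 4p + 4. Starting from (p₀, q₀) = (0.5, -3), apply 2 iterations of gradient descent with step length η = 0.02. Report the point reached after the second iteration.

(0.0784916, -1.87838)

∇φ = (20p³ - 20pq + 2p - 4, -10p² + 10q)
Step 1: at (0.5, -3), ∇φ = (29.5, -32.5) → (0.5, -3) − 0.02·(29.5, -32.5) = (-0.09, -2.35)
Step 2: at (-0.09, -2.35), ∇φ = (-8.42458, -23.581) → (-0.09, -2.35) − 0.02·(-8.42458, -23.581) = (0.0784916, -1.87838)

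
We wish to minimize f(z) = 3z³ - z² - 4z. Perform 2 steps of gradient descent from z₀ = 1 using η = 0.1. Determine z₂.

f′(z) = 9z² - 2z - 4
z₁ = 1 − 0.1·3 = 0.7
z₂ = 0.7 − 0.1·(-0.99) = 0.799

0.799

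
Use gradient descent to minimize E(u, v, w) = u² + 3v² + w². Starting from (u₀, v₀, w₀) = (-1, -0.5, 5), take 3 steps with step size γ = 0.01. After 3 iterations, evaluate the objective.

23.549304238256

∇E = (2u, 6v, 2w)
(u₁, v₁, w₁) = (-1, -0.5, 5) − 0.01·(-2, -3, 10) = (-0.98, -0.47, 4.9)
(u₂, v₂, w₂) = (-0.98, -0.47, 4.9) − 0.01·(-1.96, -2.82, 9.8) = (-0.9604, -0.4418, 4.802)
(u₃, v₃, w₃) = (-0.9604, -0.4418, 4.802) − 0.01·(-1.9208, -2.6508, 9.604) = (-0.941192, -0.415292, 4.70596)
E(-0.941192, -0.415292, 4.70596) = 23.549304238256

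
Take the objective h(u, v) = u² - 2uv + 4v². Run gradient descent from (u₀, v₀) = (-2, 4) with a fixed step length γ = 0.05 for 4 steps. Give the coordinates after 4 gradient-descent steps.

∇h = (2u - 2v, -2u + 8v)
Step 1: at (-2, 4), ∇h = (-12, 36) → (-2, 4) − 0.05·(-12, 36) = (-1.4, 2.2)
Step 2: at (-1.4, 2.2), ∇h = (-7.2, 20.4) → (-1.4, 2.2) − 0.05·(-7.2, 20.4) = (-1.04, 1.18)
Step 3: at (-1.04, 1.18), ∇h = (-4.44, 11.52) → (-1.04, 1.18) − 0.05·(-4.44, 11.52) = (-0.818, 0.604)
Step 4: at (-0.818, 0.604), ∇h = (-2.844, 6.468) → (-0.818, 0.604) − 0.05·(-2.844, 6.468) = (-0.6758, 0.2806)

(-0.6758, 0.2806)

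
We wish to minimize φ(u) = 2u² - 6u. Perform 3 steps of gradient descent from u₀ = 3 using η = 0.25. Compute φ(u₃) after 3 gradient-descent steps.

φ′(u) = 4u - 6
Step 1: φ′(3) = 6; u₁ = 3 − 0.25·6 = 1.5
Step 2: φ′(1.5) = 0; u₂ = 1.5 − 0.25·0 = 1.5
Step 3: φ′(1.5) = 0; u₃ = 1.5 − 0.25·0 = 1.5
φ(1.5) = -4.5

-4.5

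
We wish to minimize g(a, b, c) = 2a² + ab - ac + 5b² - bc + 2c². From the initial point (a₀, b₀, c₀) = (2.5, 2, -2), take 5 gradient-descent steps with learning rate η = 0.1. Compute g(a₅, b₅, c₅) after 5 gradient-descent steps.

0.0358538705

∇g = (4a + b - c, a + 10b - c, -a - b + 4c)
Step 1: at (2.5, 2, -2), ∇g = (14, 24.5, -12.5) → (2.5, 2, -2) − 0.1·(14, 24.5, -12.5) = (1.1, -0.45, -0.75)
Step 2: at (1.1, -0.45, -0.75), ∇g = (4.7, -2.65, -3.65) → (1.1, -0.45, -0.75) − 0.1·(4.7, -2.65, -3.65) = (0.63, -0.185, -0.385)
Step 3: at (0.63, -0.185, -0.385), ∇g = (2.72, -0.835, -1.985) → (0.63, -0.185, -0.385) − 0.1·(2.72, -0.835, -1.985) = (0.358, -0.1015, -0.1865)
Step 4: at (0.358, -0.1015, -0.1865), ∇g = (1.517, -0.4705, -1.0025) → (0.358, -0.1015, -0.1865) − 0.1·(1.517, -0.4705, -1.0025) = (0.2063, -0.05445, -0.08625)
Step 5: at (0.2063, -0.05445, -0.08625), ∇g = (0.857, -0.25195, -0.49685) → (0.2063, -0.05445, -0.08625) − 0.1·(0.857, -0.25195, -0.49685) = (0.1206, -0.029255, -0.036565)
g(0.1206, -0.029255, -0.036565) = 0.0358538705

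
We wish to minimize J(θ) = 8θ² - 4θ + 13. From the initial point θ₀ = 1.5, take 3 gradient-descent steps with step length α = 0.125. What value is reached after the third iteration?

J′(θ) = 16θ - 4
θ₁ = 1.5 − 0.125·20 = -1
θ₂ = -1 − 0.125·(-20) = 1.5
θ₃ = 1.5 − 0.125·20 = -1

-1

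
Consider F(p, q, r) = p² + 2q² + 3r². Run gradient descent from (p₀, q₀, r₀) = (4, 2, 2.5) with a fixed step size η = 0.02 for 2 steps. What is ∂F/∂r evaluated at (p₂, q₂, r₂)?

11.616

∇F = (2p, 4q, 6r)
Step 1: at (4, 2, 2.5), ∇F = (8, 8, 15) → (4, 2, 2.5) − 0.02·(8, 8, 15) = (3.84, 1.84, 2.2)
Step 2: at (3.84, 1.84, 2.2), ∇F = (7.68, 7.36, 13.2) → (3.84, 1.84, 2.2) − 0.02·(7.68, 7.36, 13.2) = (3.6864, 1.6928, 1.936)
∂F/∂r at (3.6864, 1.6928, 1.936) = 11.616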